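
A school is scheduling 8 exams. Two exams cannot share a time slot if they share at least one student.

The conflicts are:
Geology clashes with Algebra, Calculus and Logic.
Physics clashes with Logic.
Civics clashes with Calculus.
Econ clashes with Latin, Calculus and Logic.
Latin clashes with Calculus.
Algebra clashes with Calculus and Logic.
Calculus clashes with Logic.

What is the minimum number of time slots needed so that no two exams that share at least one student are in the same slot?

4

Geology, Algebra, Calculus, Logic pairwise conflict, so at least 4 time slots are needed.
4 time slots suffice: time slot 1 → {Physics, Calculus}; time slot 2 → {Civics, Latin, Logic}; time slot 3 → {Geology, Econ}; time slot 4 → {Algebra}. No two conflicting exams share a time slot.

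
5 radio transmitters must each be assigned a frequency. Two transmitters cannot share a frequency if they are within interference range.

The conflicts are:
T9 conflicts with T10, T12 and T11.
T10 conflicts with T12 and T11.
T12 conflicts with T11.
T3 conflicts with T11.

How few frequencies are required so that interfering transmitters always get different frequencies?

4

T9, T10, T12, T11 pairwise conflict, so at least 4 frequencies are needed.
A valid assignment using 4 frequencies: T9=4, T10=2, T12=3, T3=2, T11=1. No two conflicting transmitters share a frequency.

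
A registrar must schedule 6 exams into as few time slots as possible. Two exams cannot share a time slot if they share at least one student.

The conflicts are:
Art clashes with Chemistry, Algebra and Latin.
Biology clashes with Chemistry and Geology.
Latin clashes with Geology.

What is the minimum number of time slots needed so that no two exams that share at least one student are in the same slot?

3

The cycle Biology-Chemistry-Art-Latin-Geology-Biology has odd length 5, so it cannot be 2-colored; at least 3 time slots are needed.
3 time slots suffice: Art=1, Biology=1, Chemistry=2, Algebra=2, Latin=3, Geology=2. Each listed conflict is separated.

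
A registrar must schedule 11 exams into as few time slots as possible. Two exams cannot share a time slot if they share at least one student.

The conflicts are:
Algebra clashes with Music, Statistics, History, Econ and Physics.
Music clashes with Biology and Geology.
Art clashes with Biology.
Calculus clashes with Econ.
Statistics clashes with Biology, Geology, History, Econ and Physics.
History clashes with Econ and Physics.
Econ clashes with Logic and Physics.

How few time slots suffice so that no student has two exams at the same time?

5

Algebra, Statistics, History, Econ, Physics are mutually in conflict, so at least 5 time slots are needed.
Using 5 time slots: Algebra=3, Music=1, Art=1, Calculus=1, Statistics=1, Biology=2, Geology=2, History=4, Econ=2, Logic=1, Physics=5. Each listed conflict is separated.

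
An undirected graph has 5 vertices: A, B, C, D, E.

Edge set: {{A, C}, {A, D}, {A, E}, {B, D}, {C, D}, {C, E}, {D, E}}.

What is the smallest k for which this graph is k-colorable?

A, C, D, E are mutually adjacent (a clique of size 4), so at least 4 colors are needed.
4 colors suffice: color 1 → {D}; color 2 → {B, C}; color 3 → {A}; color 4 → {E}. Every edge joins two different colors.

4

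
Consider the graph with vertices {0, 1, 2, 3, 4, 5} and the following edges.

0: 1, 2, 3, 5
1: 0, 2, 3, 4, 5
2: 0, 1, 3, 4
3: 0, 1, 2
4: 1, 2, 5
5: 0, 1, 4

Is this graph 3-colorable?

No

0, 1, 2, 3 form a clique, so at least 4 colors are needed.
So 3 colors are not enough.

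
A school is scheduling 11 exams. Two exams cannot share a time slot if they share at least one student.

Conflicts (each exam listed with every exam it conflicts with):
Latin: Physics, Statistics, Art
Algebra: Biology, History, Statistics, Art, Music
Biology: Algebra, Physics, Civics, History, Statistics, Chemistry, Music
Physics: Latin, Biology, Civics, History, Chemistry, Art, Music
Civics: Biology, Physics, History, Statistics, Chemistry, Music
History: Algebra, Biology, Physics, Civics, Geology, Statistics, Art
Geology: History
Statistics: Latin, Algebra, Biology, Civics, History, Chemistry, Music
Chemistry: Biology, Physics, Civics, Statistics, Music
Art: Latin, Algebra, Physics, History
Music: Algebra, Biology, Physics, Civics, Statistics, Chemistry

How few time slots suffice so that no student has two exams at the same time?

Biology, Physics, Civics, Chemistry, Music all conflict with each other, so at least 5 time slots are needed.
5 time slots suffice: time slot 1 → {Physics, Geology, Statistics}; time slot 2 → {Latin, History, Music}; time slot 3 → {Biology, Art}; time slot 4 → {Algebra, Civics}; time slot 5 → {Chemistry}. Each listed conflict is separated.

5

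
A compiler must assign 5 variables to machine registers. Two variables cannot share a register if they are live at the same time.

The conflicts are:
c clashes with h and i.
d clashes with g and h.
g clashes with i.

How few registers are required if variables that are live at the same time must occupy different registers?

3

The cycle h-d-g-i-c-h has odd length 5, so it cannot be 2-colored; at least 3 registers are needed.
3 registers suffice: register 1 → {g, h}; register 2 → {c, d}; register 3 → {i}. Every pair that conflicts lands in different registers.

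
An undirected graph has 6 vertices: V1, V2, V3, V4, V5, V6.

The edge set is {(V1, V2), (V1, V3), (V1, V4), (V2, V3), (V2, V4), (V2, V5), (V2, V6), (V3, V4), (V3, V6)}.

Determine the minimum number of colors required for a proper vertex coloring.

4

V1, V2, V3, V4 are pairwise adjacent (a clique of size 4), so at least 4 colors are needed.
One proper 4-coloring: V1=green, V2=red, V3=blue, V4=yellow, V5=blue, V6=green. No two adjacent vertices share a color.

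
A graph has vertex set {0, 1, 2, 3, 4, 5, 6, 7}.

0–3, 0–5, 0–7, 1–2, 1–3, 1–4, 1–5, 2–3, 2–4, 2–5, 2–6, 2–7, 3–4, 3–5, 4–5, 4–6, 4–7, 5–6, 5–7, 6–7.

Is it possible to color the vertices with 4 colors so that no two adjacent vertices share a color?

No

2, 4, 5, 6, 7 are mutually adjacent (a clique of size 5), so at least 5 colors are needed.
So 4 colors are not enough.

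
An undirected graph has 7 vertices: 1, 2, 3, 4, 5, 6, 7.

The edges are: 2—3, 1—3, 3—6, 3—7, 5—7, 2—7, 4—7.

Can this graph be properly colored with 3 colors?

The chromatic number is 3. 2, 3, 7 form a triangle, so at least 3 colors are needed.
3 colors suffice: color a → {3, 4, 5}; color b → {1, 6, 7}; color c → {2}.
That is already a proper 3-coloring.

Yes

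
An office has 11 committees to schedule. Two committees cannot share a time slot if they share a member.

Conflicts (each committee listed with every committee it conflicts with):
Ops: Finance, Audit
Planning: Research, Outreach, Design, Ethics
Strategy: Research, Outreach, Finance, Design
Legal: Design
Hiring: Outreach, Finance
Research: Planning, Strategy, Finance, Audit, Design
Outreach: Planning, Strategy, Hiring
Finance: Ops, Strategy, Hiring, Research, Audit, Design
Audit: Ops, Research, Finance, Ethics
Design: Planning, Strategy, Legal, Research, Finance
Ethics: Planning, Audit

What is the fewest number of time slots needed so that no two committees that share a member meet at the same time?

4

Strategy, Research, Finance, Design are mutually in conflict, so at least 4 time slots are needed.
4 time slots suffice: Ops=2, Planning=1, Strategy=4, Legal=1, Hiring=3, Research=2, Outreach=2, Finance=1, Audit=3, Design=3, Ethics=2. No two conflicting committees share a time slot.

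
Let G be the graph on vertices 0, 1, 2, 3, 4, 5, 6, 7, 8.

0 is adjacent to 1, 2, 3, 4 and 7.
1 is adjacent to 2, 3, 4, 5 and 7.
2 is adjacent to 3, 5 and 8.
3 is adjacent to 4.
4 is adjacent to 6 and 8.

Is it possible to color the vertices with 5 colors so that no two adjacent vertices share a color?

Yes

The chromatic number is 4. 0, 1, 2, 3 form a clique, so at least 4 colors are needed.
4 colors suffice: color red → {1, 6, 8}; color blue → {2, 4, 7}; color green → {0, 5}; color yellow → {3}.
Since 5 ≥ 4, a proper 5-coloring certainly exists.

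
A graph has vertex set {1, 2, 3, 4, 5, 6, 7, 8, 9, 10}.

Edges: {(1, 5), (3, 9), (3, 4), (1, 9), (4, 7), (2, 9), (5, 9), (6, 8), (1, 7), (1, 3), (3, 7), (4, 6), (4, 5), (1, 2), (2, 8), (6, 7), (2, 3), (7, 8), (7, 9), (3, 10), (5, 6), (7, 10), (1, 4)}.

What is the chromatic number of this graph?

1, 3, 4, 7 form a clique, so at least 4 colors are needed.
4 colors suffice: color a → {2, 5, 7}; color b → {1, 6, 10}; color c → {3, 8}; color d → {4, 9}. Every edge joins two different colors.

4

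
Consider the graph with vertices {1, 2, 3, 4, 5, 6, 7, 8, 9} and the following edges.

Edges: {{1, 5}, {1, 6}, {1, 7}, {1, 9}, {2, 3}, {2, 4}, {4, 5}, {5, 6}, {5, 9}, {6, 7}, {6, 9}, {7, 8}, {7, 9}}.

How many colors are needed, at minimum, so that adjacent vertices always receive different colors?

4

1, 6, 7, 9 are pairwise adjacent (a clique of size 4), so at least 4 colors are needed.
4 colors suffice: color red → {3, 4, 8, 9}; color blue → {2, 6}; color green → {1}; color yellow → {5, 7}. Each edge has distinct colors on its endpoints.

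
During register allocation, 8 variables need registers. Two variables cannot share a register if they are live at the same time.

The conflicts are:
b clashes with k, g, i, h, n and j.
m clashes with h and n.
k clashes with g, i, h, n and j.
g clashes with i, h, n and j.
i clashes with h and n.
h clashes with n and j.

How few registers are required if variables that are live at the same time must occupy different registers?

b, k, g, i, h, n are mutually in conflict, so at least 6 registers are needed.
6 registers suffice: register 1 → {h}; register 2 → {b, m}; register 3 → {n, j}; register 4 → {g}; register 5 → {k}; register 6 → {i}. Each listed conflict is separated.

6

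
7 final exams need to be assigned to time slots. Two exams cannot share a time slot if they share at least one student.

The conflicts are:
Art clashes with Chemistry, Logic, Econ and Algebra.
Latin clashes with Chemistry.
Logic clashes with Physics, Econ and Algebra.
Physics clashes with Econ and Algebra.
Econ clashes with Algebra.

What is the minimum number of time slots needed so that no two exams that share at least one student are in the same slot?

4

Logic, Physics, Econ, Algebra all conflict with each other, so at least 4 time slots are needed.
4 time slots suffice: time slot 1 → {Chemistry, Algebra}; time slot 2 → {Latin, Econ}; time slot 3 → {Art, Physics}; time slot 4 → {Logic}. Every pair that conflicts lands in different time slots.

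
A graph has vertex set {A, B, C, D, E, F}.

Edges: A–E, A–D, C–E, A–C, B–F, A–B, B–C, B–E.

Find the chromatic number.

4

A, B, C, E are pairwise adjacent (a clique of size 4), so at least 4 colors are needed.
4 colors suffice: color red → {B, D}; color blue → {A, F}; color green → {E}; color yellow → {C}. Each edge has distinct colors on its endpoints.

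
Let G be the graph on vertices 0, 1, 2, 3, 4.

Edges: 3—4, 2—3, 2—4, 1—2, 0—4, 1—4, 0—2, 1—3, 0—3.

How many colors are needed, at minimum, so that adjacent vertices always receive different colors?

0, 2, 3, 4 are mutually adjacent (a clique of size 4), so at least 4 colors are needed.
One proper 4-coloring: 0=yellow, 1=yellow, 2=blue, 3=green, 4=red. Each edge has distinct colors on its endpoints.

4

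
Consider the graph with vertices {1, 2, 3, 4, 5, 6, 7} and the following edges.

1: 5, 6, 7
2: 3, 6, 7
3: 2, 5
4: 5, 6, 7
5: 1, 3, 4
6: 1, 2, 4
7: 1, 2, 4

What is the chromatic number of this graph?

3

The cycle 4-6-2-3-5-4 has odd length 5, so it cannot be 2-colored; at least 3 colors are needed.
3 colors suffice: color a → {2, 5}; color b → {3, 6, 7}; color c → {1, 4}. Each edge has distinct colors on its endpoints.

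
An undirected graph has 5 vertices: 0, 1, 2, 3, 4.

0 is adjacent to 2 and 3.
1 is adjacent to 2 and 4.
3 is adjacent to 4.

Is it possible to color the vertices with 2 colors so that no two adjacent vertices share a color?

The cycle 0-2-1-4-3-0 has odd length 5, so it cannot be 2-colored; at least 3 colors are needed.
So 2 colors are not enough.

No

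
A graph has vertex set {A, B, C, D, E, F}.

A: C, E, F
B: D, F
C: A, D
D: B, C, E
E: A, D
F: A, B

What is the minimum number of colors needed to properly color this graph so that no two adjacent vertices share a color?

3

The cycle A-E-D-B-F-A has odd length 5, so it cannot be 2-colored; at least 3 colors are needed.
3 colors suffice: color 1 → {A, D}; color 2 → {C, E, F}; color 3 → {B}. Each edge has distinct colors on its endpoints.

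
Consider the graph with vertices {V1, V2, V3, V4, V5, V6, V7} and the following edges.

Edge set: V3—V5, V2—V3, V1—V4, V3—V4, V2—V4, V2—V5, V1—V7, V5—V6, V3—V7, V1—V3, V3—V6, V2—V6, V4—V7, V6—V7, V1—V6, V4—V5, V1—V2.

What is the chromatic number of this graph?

4

V1, V3, V6, V7 are mutually adjacent (a clique of size 4), so at least 4 colors are needed.
One proper 4-coloring: V1=4, V2=3, V3=1, V4=2, V5=4, V6=2, V7=3. Every edge joins two different colors.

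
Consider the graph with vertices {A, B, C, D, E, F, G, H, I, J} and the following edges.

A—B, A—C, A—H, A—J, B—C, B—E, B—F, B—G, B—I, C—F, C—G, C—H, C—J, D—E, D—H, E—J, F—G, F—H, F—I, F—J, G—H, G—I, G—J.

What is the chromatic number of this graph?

C, F, G, J form a clique, so at least 4 colors are needed.
A valid assignment using 4 colors: A=1, B=4, C=3, D=2, E=1, F=2, G=1, H=4, I=3, J=4. Each edge has distinct colors on its endpoints.

4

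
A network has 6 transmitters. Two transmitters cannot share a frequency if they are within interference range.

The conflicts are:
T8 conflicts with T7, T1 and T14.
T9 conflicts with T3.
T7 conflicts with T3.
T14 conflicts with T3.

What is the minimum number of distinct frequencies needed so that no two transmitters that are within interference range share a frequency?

T8 and T1 conflict, so at least 2 frequencies are needed.
A valid assignment using 2 frequencies: T8=1, T9=2, T7=2, T1=2, T14=2, T3=1. No two conflicting transmitters share a frequency.

2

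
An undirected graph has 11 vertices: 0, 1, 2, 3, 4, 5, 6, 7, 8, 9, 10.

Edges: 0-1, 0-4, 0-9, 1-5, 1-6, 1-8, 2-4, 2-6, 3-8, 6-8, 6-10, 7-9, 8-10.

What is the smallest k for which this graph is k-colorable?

3

1, 6, 8 form a triangle, so at least 3 colors are needed.
3 colors suffice: color a → {0, 2, 5, 7, 8}; color b → {1, 3, 4, 9, 10}; color c → {6}. Each edge has distinct colors on its endpoints.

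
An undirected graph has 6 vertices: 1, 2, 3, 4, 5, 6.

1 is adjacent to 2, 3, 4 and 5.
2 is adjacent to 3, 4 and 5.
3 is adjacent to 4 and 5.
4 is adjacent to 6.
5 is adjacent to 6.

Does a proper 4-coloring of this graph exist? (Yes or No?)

Yes

The chromatic number is 4. 1, 2, 3, 4 form a clique, so at least 4 colors are needed.
A valid assignment using 4 colors: 1=green, 2=yellow, 3=red, 4=blue, 5=blue, 6=red.
That is already a proper 4-coloring.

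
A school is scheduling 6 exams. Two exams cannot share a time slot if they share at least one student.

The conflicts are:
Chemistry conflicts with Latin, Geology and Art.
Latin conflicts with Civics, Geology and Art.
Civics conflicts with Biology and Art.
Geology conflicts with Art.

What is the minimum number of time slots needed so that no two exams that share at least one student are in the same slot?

Chemistry, Latin, Geology, Art pairwise conflict, so at least 4 time slots are needed.
A valid assignment using 4 time slots: Chemistry=3, Latin=2, Civics=3, Biology=1, Geology=4, Art=1. No two conflicting exams share a time slot.

4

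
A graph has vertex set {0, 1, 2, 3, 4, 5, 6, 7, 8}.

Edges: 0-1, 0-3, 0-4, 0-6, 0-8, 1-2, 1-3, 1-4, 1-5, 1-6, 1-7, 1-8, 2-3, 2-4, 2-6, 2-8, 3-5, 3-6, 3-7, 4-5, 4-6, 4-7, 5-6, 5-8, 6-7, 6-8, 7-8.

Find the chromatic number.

0, 1, 3, 6 are mutually adjacent (a clique of size 4), so at least 4 colors are needed.
4 colors suffice: color red → {6}; color blue → {1}; color green → {3, 4, 8}; color yellow → {0, 2, 5, 7}. Each edge has distinct colors on its endpoints.

4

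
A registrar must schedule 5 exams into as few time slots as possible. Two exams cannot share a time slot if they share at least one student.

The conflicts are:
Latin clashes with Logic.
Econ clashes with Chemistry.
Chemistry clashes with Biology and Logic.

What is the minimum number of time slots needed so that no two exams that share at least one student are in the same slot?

2

Chemistry and Logic conflict, so at least 2 time slots are needed.
2 time slots suffice: Latin=1, Econ=2, Chemistry=1, Biology=2, Logic=2. No two conflicting exams share a time slot.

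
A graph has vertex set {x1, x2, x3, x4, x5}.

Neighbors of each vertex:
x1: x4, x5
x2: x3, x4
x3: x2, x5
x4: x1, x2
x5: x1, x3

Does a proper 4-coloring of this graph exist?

Yes

The chromatic number is 3. The cycle x3-x2-x4-x1-x5-x3 has odd length 5, so it cannot be 2-colored; at least 3 colors are needed.
3 colors suffice: color 1 → {x3, x4}; color 2 → {x1, x2}; color 3 → {x5}.
Since 4 ≥ 3, a proper 4-coloring certainly exists.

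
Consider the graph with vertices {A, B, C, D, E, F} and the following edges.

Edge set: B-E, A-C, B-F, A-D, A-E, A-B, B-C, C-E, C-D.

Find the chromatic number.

4

A, B, C, E are mutually adjacent (a clique of size 4), so at least 4 colors are needed.
4 colors suffice: A=1, B=3, C=2, D=3, E=4, F=1. No two adjacent vertices share a color.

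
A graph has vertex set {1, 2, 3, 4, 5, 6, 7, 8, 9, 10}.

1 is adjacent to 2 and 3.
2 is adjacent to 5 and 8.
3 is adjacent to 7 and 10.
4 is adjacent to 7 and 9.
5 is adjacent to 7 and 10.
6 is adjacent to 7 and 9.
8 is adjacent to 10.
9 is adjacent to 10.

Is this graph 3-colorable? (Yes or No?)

Yes

The chromatic number is 3. The cycle 2-8-10-3-1-2 has odd length 5, so it cannot be 2-colored; at least 3 colors are needed.
A valid assignment using 3 colors: 1=green, 2=red, 3=blue, 4=green, 5=blue, 6=green, 7=red, 8=blue, 9=blue, 10=red.
That is already a proper 3-coloring.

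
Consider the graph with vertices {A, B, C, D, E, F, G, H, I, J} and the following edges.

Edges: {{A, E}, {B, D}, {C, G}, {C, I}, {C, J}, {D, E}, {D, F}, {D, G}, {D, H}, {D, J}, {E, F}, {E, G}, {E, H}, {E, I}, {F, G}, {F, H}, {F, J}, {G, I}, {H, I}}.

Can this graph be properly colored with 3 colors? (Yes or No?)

D, E, F, H are mutually adjacent (a clique of size 4), so at least 4 colors are needed.
So 3 colors are not enough.

No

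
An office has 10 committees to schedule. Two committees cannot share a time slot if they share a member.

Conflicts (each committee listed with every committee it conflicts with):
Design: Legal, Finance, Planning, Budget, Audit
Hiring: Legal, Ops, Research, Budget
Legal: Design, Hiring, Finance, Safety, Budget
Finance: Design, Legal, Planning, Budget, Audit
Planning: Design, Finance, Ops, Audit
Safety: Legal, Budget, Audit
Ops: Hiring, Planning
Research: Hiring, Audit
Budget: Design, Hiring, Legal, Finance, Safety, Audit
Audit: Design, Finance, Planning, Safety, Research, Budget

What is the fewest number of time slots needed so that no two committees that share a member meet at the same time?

Design, Finance, Planning, Audit are mutually in conflict, so at least 4 time slots are needed.
A valid assignment using 4 time slots: Design=3, Hiring=3, Legal=2, Finance=4, Planning=1, Safety=3, Ops=2, Research=1, Budget=1, Audit=2. No two conflicting committees share a time slot.

4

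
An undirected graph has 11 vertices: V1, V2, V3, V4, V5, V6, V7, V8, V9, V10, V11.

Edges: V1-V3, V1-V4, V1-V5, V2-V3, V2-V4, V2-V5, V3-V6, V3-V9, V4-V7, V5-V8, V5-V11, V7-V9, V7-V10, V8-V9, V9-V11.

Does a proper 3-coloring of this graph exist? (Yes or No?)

The chromatic number is 3. The cycle V4-V7-V9-V3-V1-V4 has odd length 5, so it cannot be 2-colored; at least 3 colors are needed.
3 colors suffice: color 1 → {V4, V5, V6, V9, V10}; color 2 → {V3, V7, V8, V11}; color 3 → {V1, V2}.
That is already a proper 3-coloring.

Yes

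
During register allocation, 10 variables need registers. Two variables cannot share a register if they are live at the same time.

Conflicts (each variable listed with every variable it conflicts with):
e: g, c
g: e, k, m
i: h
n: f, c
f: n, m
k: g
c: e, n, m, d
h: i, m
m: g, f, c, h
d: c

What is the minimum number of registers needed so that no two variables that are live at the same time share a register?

2

g and k conflict, so at least 2 registers are needed.
2 registers suffice: e=1, g=2, i=1, n=1, f=2, k=1, c=2, h=2, m=1, d=1. Every pair that conflicts lands in different registers.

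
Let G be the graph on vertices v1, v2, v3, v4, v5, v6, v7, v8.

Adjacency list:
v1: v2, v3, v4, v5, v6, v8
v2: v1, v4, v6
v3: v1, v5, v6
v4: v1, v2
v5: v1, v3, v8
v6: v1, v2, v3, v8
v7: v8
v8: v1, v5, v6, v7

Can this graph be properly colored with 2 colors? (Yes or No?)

No

v1, v2, v4 are pairwise adjacent, so at least 3 colors are needed.
So 2 colors are not enough.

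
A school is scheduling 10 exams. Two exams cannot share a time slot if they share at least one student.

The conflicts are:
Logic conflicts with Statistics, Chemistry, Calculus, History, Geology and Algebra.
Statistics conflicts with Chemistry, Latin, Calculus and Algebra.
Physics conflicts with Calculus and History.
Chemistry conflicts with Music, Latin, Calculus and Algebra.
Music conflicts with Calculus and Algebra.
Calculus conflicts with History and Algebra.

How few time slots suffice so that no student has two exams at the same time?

Logic, Statistics, Chemistry, Calculus, Algebra are mutually in conflict, so at least 5 time slots are needed.
5 time slots suffice: time slot 1 → {Latin, Calculus, Geology}; time slot 2 → {Logic, Physics, Music}; time slot 3 → {Chemistry, History}; time slot 4 → {Statistics}; time slot 5 → {Algebra}. Each listed conflict is separated.

5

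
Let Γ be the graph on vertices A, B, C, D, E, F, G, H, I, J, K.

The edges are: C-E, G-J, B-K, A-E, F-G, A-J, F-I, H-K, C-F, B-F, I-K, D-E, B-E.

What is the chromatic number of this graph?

F and I are adjacent, so at least 2 colors are needed.
2 colors suffice: color 1 → {E, F, J, K}; color 2 → {A, B, C, D, G, H, I}. Every edge joins two different colors.

2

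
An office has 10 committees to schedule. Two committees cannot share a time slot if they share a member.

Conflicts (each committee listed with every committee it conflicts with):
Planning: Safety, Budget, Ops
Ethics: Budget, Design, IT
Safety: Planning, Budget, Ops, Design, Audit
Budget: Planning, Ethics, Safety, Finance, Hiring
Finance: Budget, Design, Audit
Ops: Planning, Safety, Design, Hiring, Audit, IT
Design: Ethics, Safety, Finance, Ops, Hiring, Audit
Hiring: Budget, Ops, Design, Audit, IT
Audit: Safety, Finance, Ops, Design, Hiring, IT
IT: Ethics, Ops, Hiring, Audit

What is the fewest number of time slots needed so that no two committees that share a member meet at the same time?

Safety, Ops, Design, Audit all conflict with each other, so at least 4 time slots are needed.
4 time slots suffice: time slot 1 → {Budget, Audit}; time slot 2 → {Ethics, Finance, Ops}; time slot 3 → {Planning, Design, IT}; time slot 4 → {Safety, Hiring}. Every pair that conflicts lands in different time slots.

4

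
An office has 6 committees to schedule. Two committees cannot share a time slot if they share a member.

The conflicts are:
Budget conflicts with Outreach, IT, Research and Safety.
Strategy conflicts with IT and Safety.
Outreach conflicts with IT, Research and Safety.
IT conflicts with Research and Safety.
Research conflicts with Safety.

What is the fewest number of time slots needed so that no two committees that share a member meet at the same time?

Budget, Outreach, IT, Research, Safety pairwise conflict, so at least 5 time slots are needed.
5 time slots suffice: Budget=5, Strategy=3, Outreach=4, IT=1, Research=3, Safety=2. No two conflicting committees share a time slot.

5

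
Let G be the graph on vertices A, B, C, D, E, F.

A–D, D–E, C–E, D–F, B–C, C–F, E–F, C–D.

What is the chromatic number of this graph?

4

C, D, E, F are mutually adjacent (a clique of size 4), so at least 4 colors are needed.
4 colors suffice: color 1 → {A, C}; color 2 → {B, D}; color 3 → {F}; color 4 → {E}. Each edge has distinct colors on its endpoints.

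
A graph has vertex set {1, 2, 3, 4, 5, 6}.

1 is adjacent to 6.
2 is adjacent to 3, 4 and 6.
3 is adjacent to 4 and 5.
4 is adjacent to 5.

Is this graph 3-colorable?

Yes

The chromatic number is 3. 3, 4, 5 are pairwise adjacent, so at least 3 colors are needed.
One proper 3-coloring: 1=b, 2=c, 3=a, 4=b, 5=c, 6=a.
That is already a proper 3-coloring.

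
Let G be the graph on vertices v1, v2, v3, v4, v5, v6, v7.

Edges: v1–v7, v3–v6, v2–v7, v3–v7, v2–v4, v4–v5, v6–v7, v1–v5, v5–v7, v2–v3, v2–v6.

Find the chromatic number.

v2, v3, v6, v7 are pairwise adjacent (a clique of size 4), so at least 4 colors are needed.
4 colors suffice: color red → {v4, v7}; color blue → {v2, v5}; color green → {v1, v3}; color yellow → {v6}. Every edge joins two different colors.

4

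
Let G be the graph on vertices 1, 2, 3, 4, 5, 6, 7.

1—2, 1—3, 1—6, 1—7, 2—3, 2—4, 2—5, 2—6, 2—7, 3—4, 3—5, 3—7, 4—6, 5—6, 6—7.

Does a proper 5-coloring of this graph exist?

Yes

The chromatic number is 4. 1, 2, 6, 7 are pairwise adjacent (a clique of size 4), so at least 4 colors are needed.
A valid assignment using 4 colors: 1=yellow, 2=red, 3=blue, 4=green, 5=green, 6=blue, 7=green.
Since 5 ≥ 4, a proper 5-coloring certainly exists.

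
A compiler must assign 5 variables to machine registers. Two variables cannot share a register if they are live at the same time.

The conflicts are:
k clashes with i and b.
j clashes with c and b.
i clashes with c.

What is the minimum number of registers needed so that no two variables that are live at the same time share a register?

The cycle c-j-b-k-i-c has odd length 5, so it cannot be 2-colored; at least 3 registers are needed.
A valid assignment using 3 registers: k=2, j=2, i=3, c=1, b=1. Each listed conflict is separated.

3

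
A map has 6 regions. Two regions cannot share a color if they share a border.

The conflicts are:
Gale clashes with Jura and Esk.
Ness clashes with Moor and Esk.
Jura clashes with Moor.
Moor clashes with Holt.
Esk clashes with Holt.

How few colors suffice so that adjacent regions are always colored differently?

The cycle Moor-Holt-Esk-Gale-Jura-Moor has odd length 5, so it cannot be 2-colored; at least 3 colors are needed.
3 colors suffice: Gale=3, Ness=2, Jura=2, Moor=1, Esk=1, Holt=2. Every pair that conflicts lands in different colors.

3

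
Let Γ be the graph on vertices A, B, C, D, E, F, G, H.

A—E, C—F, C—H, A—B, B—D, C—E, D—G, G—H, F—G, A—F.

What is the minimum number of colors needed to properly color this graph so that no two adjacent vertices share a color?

The cycle F-A-B-D-G-F has odd length 5, so it cannot be 2-colored; at least 3 colors are needed.
3 colors suffice: color 1 → {A, C, G}; color 2 → {B, E, F, H}; color 3 → {D}. No two adjacent vertices share a color.

3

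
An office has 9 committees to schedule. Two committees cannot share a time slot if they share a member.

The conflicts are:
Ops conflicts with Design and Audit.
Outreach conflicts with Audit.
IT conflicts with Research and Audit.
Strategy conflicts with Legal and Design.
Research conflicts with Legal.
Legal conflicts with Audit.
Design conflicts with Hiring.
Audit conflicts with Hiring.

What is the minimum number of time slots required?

The cycle Ops-Audit-Legal-Strategy-Design-Ops has odd length 5, so it cannot be 2-colored; at least 3 time slots are needed.
3 time slots suffice: Ops=2, Outreach=2, IT=2, Strategy=3, Research=1, Legal=2, Design=1, Audit=1, Hiring=2. No two conflicting committees share a time slot.

3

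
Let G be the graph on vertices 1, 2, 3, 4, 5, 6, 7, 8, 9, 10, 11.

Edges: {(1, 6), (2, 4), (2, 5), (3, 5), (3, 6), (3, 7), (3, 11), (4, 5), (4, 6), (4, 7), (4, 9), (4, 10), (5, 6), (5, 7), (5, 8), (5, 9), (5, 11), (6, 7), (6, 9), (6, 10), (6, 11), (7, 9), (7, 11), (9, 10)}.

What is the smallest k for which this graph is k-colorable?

4, 5, 6, 7, 9 are pairwise adjacent (a clique of size 5), so at least 5 colors are needed.
5 colors suffice: 1=blue, 2=red, 3=purple, 4=green, 5=blue, 6=red, 7=yellow, 8=red, 9=purple, 10=blue, 11=green. Every edge joins two different colors.

5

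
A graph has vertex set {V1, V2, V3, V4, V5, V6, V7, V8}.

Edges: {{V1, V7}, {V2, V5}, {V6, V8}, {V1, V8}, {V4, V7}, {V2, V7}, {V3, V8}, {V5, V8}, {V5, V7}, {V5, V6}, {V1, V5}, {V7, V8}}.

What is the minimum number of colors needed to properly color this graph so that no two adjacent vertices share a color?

4

V1, V5, V7, V8 are pairwise adjacent (a clique of size 4), so at least 4 colors are needed.
4 colors suffice: color 1 → {V3, V6, V7}; color 2 → {V4, V5}; color 3 → {V2, V8}; color 4 → {V1}. No two adjacent vertices share a color.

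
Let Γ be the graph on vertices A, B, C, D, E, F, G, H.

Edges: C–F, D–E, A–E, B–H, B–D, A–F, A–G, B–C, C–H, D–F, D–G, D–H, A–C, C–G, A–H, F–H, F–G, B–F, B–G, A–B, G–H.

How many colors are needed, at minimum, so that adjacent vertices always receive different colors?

A, B, C, F, G, H are pairwise adjacent (a clique of size 6), so at least 6 colors are needed.
A valid assignment using 6 colors: A=4, B=3, C=6, D=4, E=1, F=2, G=5, H=1. Each edge has distinct colors on its endpoints.

6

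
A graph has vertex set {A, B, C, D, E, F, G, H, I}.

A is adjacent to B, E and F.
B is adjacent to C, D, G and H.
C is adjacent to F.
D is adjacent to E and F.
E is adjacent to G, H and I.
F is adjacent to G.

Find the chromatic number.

2

A and F are adjacent, so at least 2 colors are needed.
A valid assignment using 2 colors: A=2, B=1, C=2, D=2, E=1, F=1, G=2, H=2, I=2. No two adjacent vertices share a color.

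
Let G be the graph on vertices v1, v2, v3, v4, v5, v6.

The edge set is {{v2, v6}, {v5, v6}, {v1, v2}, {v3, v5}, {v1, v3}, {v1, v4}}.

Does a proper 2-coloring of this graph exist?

No

The cycle v5-v3-v1-v2-v6-v5 has odd length 5, so it cannot be 2-colored; at least 3 colors are needed.
So 2 colors are not enough.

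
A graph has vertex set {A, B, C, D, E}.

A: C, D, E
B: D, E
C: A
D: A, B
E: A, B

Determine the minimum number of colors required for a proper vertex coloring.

A and C are adjacent, so at least 2 colors are needed.
2 colors suffice: A=1, B=1, C=2, D=2, E=2. Every edge joins two different colors.

2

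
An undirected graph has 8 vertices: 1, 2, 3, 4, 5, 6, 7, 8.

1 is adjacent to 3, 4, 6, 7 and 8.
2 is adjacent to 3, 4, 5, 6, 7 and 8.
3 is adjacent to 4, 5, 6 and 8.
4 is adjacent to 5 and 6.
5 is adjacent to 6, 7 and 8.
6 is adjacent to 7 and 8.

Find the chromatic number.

5

2, 3, 5, 6, 8 are pairwise adjacent (a clique of size 5), so at least 5 colors are needed.
One proper 5-coloring: 1=c, 2=d, 3=b, 4=e, 5=c, 6=a, 7=b, 8=e. No two adjacent vertices share a color.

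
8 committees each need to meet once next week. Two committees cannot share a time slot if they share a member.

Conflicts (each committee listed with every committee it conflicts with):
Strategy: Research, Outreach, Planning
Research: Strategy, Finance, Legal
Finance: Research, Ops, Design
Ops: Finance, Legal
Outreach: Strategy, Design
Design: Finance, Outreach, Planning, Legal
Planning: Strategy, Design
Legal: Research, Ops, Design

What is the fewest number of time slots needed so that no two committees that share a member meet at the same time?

3

The cycle Design-Legal-Research-Strategy-Outreach-Design has odd length 5, so it cannot be 2-colored; at least 3 time slots are needed.
3 time slots suffice: time slot 1 → {Research, Ops, Design}; time slot 2 → {Strategy, Finance, Legal}; time slot 3 → {Outreach, Planning}. Each listed conflict is separated.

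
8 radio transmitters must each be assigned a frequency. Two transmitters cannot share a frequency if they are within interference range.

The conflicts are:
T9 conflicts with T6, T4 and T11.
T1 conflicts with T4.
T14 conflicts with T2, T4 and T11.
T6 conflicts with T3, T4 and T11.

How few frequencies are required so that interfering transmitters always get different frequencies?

3

T9, T6, T4 pairwise conflict, so at least 3 frequencies are needed.
3 frequencies suffice: T9=3, T1=1, T14=1, T6=1, T2=2, T3=2, T4=2, T11=2. No two conflicting transmitters share a frequency.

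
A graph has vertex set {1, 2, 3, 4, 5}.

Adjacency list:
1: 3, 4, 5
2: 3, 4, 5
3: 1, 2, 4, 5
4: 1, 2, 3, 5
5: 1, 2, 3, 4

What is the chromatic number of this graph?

2, 3, 4, 5 are pairwise adjacent (a clique of size 4), so at least 4 colors are needed.
4 colors suffice: color red → {4}; color blue → {5}; color green → {3}; color yellow → {1, 2}. No two adjacent vertices share a color.

4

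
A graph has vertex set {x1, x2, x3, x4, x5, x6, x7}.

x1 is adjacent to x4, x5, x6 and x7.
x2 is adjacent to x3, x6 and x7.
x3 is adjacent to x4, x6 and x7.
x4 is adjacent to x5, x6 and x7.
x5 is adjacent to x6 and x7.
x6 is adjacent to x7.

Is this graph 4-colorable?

x1, x4, x5, x6, x7 are pairwise adjacent (a clique of size 5), so at least 5 colors are needed.
So 4 colors are not enough.

No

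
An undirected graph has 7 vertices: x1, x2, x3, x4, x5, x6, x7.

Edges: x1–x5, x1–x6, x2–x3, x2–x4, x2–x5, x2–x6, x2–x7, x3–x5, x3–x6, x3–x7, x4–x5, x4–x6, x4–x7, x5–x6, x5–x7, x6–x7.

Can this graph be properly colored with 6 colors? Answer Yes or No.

The chromatic number is 5. x2, x3, x5, x6, x7 are mutually adjacent (a clique of size 5), so at least 5 colors are needed.
5 colors suffice: x1=green, x2=yellow, x3=purple, x4=purple, x5=blue, x6=red, x7=green.
Since 6 ≥ 5, a proper 6-coloring certainly exists.

Yes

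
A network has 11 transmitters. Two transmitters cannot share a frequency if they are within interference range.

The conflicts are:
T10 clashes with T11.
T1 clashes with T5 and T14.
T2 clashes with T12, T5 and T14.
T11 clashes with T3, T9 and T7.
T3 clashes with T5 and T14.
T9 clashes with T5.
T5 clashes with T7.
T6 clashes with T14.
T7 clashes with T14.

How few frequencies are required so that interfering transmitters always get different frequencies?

2

T3 and T5 conflict, so at least 2 frequencies are needed.
2 frequencies suffice: frequency 1 → {T11, T12, T5, T14}; frequency 2 → {T10, T1, T2, T3, T9, T6, T7}. Each listed conflict is separated.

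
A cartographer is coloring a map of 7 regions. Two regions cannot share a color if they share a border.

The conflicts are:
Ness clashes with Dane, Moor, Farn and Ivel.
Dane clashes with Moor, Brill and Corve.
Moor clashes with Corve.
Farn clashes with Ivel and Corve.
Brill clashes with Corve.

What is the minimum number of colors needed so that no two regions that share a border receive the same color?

3

Ness, Farn, Ivel all conflict with each other, so at least 3 colors are needed.
3 colors suffice: Ness=1, Dane=2, Moor=3, Farn=2, Ivel=3, Brill=3, Corve=1. No two conflicting regions share a color.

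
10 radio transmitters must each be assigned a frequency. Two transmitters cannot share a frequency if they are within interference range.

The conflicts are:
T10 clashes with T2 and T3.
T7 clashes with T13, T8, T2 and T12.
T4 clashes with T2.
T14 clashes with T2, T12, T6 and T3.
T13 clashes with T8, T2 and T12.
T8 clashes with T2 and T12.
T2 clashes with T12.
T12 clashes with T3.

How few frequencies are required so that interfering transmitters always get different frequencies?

T7, T13, T8, T2, T12 pairwise conflict, so at least 5 frequencies are needed.
A valid assignment using 5 frequencies: T10=2, T7=3, T4=2, T14=3, T13=4, T8=5, T2=1, T12=2, T6=1, T3=1. Every pair that conflicts lands in different frequencies.

5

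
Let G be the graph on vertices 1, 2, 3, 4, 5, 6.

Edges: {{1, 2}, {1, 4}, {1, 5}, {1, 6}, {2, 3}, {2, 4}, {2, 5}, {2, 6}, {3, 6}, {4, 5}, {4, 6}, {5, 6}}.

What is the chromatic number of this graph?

5

1, 2, 4, 5, 6 form a clique, so at least 5 colors are needed.
5 colors suffice: color red → {2}; color blue → {6}; color green → {1, 3}; color yellow → {4}; color purple → {5}. Every edge joins two different colors.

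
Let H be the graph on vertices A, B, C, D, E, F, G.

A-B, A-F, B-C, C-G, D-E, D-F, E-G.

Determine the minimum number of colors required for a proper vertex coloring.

3

The cycle F-D-E-G-C-B-A-F has odd length 7, so it cannot be 2-colored; at least 3 colors are needed.
3 colors suffice: color red → {A, D, G}; color blue → {B, E, F}; color green → {C}. No two adjacent vertices share a color.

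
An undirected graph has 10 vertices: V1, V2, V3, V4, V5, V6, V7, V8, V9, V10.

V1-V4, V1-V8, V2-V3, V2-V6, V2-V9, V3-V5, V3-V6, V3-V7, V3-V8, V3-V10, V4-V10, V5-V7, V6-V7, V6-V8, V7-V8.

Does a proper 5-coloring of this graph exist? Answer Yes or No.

The chromatic number is 4. V3, V6, V7, V8 are mutually adjacent (a clique of size 4), so at least 4 colors are needed.
4 colors suffice: V1=red, V2=green, V3=red, V4=blue, V5=blue, V6=blue, V7=yellow, V8=green, V9=red, V10=green.
Since 5 ≥ 4, a proper 5-coloring certainly exists.

Yes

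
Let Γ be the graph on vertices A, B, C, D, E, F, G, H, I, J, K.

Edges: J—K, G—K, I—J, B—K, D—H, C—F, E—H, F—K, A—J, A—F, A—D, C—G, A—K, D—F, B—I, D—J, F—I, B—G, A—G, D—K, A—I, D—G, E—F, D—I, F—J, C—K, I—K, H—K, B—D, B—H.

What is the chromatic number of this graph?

6

A, D, F, I, J, K form a clique, so at least 6 colors are needed.
A valid assignment using 6 colors: A=4, B=4, C=2, D=2, E=1, F=3, G=3, H=3, I=5, J=6, K=1. Each edge has distinct colors on its endpoints.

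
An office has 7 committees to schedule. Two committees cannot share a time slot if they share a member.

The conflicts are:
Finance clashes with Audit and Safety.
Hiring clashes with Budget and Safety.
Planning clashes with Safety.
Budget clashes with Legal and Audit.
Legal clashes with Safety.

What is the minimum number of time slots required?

3

The cycle Finance-Safety-Hiring-Budget-Audit-Finance has odd length 5, so it cannot be 2-colored; at least 3 time slots are needed.
3 time slots suffice: time slot 1 → {Budget, Safety}; time slot 2 → {Finance, Hiring, Planning, Legal}; time slot 3 → {Audit}. No two conflicting committees share a time slot.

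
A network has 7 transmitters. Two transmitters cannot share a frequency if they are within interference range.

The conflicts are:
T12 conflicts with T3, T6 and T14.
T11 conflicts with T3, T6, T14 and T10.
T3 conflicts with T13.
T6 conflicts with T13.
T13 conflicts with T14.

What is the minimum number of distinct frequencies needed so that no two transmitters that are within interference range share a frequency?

2

T12 and T14 conflict, so at least 2 frequencies are needed.
2 frequencies suffice: frequency 1 → {T12, T11, T13}; frequency 2 → {T3, T6, T14, T10}. Each listed conflict is separated.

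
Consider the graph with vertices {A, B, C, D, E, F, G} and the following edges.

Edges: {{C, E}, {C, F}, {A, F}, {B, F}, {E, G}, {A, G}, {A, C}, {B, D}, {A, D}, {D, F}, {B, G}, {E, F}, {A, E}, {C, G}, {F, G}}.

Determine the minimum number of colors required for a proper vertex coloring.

5

A, C, E, F, G are mutually adjacent (a clique of size 5), so at least 5 colors are needed.
5 colors suffice: color 1 → {F}; color 2 → {D, G}; color 3 → {A, B}; color 4 → {E}; color 5 → {C}. Each edge has distinct colors on its endpoints.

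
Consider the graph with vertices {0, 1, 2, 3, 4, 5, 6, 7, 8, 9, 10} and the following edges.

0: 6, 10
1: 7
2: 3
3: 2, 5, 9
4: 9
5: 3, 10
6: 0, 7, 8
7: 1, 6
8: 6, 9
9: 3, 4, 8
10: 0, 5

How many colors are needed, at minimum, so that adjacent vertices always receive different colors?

3

The cycle 0-10-5-3-9-8-6-0 has odd length 7, so it cannot be 2-colored; at least 3 colors are needed.
3 colors suffice: color a → {1, 3, 4, 6, 10}; color b → {0, 2, 5, 7, 9}; color c → {8}. Each edge has distinct colors on its endpoints.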